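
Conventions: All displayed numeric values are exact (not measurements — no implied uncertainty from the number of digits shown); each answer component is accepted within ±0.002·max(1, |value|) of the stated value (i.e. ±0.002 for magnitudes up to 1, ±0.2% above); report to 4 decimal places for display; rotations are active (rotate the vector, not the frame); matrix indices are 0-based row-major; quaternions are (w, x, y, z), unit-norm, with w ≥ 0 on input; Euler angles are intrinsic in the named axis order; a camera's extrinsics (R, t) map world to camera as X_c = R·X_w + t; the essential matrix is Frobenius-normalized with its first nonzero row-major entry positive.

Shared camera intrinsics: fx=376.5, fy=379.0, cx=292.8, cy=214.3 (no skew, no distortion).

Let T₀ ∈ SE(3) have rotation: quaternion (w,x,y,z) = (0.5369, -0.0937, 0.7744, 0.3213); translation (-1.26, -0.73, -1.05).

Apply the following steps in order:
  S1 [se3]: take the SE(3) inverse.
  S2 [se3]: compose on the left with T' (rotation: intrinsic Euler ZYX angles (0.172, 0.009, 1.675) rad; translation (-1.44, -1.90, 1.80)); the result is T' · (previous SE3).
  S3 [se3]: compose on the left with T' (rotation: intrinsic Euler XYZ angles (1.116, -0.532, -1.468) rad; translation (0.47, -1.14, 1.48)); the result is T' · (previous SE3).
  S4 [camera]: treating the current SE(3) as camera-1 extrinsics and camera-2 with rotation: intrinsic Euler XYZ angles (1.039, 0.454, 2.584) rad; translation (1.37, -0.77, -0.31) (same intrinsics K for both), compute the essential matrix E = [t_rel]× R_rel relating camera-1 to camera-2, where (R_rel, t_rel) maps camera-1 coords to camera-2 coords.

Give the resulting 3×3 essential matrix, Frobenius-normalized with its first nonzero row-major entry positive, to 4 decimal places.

matrix = [0.2326 0.6158 0.1783; -0.1310 -0.0937 -0.1967; -0.2491 0.3085 -0.5595]

after S1 (invert_se3): R=[-0.4059 0.1999 -0.8918; -0.4901 0.7760 0.3970; 0.7714 0.5983 -0.2170], t=(-1.3019, 0.3657, 1.1808)
after S2 (compose_se3): R=[-0.2823 0.3189 -0.9048; -0.7760 -0.6305 0.0200; -0.5640 0.7077 0.4255], t=(-2.5130, -3.3170, 2.0526)
after S3 (compose_se3): R=[-0.4040 -0.8712 -0.2787; 0.8900 -0.4448 0.1001; -0.2112 -0.2076 0.9551], t=(-3.6369, -0.1595, 3.4042)
after S4 (essential): [0.2326 0.6158 0.1783; -0.1310 -0.0937 -0.1967; -0.2491 0.3085 -0.5595]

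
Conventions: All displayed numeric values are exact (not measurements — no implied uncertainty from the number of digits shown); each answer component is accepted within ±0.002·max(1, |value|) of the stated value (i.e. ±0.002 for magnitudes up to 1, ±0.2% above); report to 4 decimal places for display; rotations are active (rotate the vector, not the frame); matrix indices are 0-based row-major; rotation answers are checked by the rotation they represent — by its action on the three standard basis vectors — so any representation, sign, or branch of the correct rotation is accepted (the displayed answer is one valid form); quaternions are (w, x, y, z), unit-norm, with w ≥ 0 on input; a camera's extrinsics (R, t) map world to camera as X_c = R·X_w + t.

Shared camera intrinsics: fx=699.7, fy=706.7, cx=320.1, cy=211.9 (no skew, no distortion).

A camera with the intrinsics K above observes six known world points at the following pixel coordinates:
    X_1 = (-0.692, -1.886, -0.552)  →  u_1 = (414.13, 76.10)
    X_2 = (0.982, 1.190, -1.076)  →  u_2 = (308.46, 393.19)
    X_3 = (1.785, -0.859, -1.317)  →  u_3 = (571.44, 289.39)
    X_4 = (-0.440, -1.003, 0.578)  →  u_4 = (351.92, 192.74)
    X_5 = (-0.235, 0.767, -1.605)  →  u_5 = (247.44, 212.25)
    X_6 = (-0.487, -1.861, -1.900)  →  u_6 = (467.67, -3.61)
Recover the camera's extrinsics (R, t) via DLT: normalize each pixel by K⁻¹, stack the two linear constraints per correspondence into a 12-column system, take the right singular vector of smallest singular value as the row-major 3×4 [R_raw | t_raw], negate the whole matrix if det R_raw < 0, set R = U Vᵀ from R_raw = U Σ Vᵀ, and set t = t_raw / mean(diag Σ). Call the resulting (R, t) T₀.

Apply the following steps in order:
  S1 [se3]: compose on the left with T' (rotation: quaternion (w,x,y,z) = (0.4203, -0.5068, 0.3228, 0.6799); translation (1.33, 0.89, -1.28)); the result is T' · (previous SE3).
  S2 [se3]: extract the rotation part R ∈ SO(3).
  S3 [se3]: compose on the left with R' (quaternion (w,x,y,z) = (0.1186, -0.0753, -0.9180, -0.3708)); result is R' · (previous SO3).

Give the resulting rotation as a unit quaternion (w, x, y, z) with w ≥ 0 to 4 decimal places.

source (pnp_recover): camera pose = R=[0.6738 -0.7290 -0.1210; 0.6970 0.5726 0.4317; -0.2454 -0.3752 0.8939], t=(-0.0100, 0.4200, 6.8001)
after S1 (compose_se3): R=[-0.6135 -0.2609 -0.7453; -0.3531 -0.7536 0.5545; -0.7063 0.6034 0.3702], t=(-1.8873, 6.5855, 0.6247)
after S2 (rot_of_se3): [-0.6135 -0.2609 -0.7453; -0.3531 -0.7536 0.5545; -0.7063 0.6034 0.3702]
after S3 (compose_so3): [0.6238 -0.0176 0.7814; -0.7764 -0.1294 0.6169; 0.0903 -0.9914 -0.0943]

rotation (quat) = (0.5916, -0.6796, 0.2921, -0.3206)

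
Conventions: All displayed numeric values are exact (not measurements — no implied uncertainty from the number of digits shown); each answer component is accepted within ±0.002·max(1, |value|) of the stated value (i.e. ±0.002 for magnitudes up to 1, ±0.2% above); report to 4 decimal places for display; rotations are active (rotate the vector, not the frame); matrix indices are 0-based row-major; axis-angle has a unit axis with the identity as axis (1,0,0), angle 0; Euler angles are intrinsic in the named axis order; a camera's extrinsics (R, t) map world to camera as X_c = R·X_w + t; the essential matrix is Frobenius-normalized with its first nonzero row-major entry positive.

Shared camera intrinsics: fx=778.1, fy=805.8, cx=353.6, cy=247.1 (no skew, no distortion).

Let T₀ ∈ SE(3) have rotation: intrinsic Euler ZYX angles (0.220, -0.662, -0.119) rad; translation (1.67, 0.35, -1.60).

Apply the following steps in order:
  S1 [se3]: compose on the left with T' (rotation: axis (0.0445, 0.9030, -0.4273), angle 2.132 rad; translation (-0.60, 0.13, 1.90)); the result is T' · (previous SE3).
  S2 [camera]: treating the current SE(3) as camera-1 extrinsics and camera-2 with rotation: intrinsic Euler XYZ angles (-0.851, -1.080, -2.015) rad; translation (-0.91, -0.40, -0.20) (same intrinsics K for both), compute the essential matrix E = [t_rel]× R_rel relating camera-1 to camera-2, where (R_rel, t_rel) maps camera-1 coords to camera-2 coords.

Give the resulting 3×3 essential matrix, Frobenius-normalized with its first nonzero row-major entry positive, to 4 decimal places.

matrix = [0.2080 0.2475 0.1776; -0.1963 -0.4776 0.4663; 0.2905 0.2567 0.4792]

after S1 (compose_se3): R=[0.1176 0.4251 0.8975; -0.4942 0.8089 -0.3184; -0.8614 -0.4061 0.3052], t=(-2.5121, 0.8859, 0.7847)
after S2 (essential): [0.2080 0.2475 0.1776; -0.1963 -0.4776 0.4663; 0.2905 0.2567 0.4792]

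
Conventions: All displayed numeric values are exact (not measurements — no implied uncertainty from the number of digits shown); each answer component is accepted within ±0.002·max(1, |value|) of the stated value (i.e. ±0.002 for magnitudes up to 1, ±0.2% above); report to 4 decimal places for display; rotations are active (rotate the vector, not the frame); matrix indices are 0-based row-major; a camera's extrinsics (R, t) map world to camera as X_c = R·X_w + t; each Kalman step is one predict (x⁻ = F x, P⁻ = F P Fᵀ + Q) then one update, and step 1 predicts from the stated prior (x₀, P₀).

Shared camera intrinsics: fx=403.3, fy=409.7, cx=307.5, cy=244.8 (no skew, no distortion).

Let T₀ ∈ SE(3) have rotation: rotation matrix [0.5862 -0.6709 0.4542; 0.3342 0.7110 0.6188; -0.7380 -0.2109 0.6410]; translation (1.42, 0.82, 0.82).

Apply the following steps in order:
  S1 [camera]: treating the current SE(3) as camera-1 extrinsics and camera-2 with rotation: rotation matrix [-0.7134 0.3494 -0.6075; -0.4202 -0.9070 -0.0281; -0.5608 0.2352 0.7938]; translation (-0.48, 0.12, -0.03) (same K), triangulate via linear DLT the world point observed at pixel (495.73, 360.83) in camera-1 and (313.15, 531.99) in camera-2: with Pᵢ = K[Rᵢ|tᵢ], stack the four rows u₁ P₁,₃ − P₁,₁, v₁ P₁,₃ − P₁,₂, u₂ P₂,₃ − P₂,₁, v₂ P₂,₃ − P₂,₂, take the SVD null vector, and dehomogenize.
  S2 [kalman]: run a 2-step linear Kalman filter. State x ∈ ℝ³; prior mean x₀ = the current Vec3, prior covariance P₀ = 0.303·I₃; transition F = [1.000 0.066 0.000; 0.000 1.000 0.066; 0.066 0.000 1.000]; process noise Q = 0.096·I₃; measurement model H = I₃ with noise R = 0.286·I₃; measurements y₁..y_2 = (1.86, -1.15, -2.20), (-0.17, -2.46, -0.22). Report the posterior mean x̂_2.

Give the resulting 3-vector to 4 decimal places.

after S1 (triangulate): (-1.3367, -0.1864, 0.6450)
after S2 (kf_track): (0.1296, -1.5889, -0.6526)

result = (0.1296, -1.5889, -0.6526)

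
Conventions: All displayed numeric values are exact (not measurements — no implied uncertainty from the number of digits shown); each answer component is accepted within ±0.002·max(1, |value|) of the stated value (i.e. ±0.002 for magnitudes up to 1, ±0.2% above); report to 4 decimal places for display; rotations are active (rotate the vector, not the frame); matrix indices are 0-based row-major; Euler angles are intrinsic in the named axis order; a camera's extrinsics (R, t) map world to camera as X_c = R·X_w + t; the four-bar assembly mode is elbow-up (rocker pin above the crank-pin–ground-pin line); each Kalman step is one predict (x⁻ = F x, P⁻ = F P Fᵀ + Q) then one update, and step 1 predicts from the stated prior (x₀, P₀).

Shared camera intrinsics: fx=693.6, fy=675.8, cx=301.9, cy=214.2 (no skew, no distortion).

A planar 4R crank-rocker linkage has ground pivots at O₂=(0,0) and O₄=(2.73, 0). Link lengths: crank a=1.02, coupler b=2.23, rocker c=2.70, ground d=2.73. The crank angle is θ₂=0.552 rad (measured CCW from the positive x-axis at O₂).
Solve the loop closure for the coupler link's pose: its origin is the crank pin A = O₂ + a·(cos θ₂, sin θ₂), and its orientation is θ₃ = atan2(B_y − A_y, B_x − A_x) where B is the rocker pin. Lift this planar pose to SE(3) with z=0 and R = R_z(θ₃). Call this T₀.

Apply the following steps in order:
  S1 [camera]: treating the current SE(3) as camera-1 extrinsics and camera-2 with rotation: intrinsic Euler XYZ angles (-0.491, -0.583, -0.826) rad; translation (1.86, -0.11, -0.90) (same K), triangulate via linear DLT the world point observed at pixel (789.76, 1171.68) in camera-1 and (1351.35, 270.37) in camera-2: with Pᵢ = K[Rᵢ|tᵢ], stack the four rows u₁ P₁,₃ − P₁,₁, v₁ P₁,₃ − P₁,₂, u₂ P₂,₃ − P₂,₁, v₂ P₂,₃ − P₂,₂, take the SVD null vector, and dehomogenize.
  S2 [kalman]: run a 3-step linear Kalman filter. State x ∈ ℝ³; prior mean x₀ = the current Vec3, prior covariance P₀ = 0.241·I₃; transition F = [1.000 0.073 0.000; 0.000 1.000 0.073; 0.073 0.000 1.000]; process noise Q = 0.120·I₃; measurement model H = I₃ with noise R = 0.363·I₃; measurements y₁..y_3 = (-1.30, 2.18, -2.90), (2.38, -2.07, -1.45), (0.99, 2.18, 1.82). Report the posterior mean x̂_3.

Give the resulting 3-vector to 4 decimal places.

source (fourbar_fk): coupler pose = R=[0.4319 -0.9019 0.0000; 0.9019 0.4319 0.0000; 0.0000 0.0000 1.0000], t=(0.8685, 0.5349, 0.0000)
after S1 (triangulate): (1.7275, 0.5156, 1.6344)
after S2 (kf_track): (1.1645, 0.8293, 0.3314)

result = (1.1645, 0.8293, 0.3314)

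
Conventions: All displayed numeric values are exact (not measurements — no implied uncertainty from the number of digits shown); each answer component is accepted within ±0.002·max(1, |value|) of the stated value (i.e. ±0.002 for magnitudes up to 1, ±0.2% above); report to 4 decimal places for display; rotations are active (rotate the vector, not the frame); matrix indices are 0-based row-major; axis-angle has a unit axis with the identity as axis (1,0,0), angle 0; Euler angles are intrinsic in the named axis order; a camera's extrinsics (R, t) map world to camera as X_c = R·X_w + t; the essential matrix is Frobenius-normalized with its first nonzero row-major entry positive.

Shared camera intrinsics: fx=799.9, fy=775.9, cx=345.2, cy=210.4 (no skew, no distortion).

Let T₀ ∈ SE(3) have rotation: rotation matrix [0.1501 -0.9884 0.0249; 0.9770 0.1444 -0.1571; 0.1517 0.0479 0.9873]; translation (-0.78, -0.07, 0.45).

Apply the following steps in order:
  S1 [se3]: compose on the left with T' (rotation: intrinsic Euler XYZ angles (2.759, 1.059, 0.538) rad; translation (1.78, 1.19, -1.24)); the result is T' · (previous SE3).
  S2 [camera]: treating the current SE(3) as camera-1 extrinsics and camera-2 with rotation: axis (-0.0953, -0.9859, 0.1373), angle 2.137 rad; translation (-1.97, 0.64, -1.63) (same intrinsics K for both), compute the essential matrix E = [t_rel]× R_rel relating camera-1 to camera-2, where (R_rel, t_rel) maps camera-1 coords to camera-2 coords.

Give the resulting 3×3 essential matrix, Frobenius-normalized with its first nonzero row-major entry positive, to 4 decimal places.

after S1 (compose_se3): R=[-0.0498 -0.4101 0.9107; -0.9984 0.0457 -0.0340; -0.0277 -0.9109 -0.4117], t=(1.8619, 1.3279, -2.1289)
after S2 (essential): [0.2986 0.0724 0.5524; -0.5999 0.0907 0.3554; 0.2225 0.0257 0.2365]

matrix = [0.2986 0.0724 0.5524; -0.5999 0.0907 0.3554; 0.2225 0.0257 0.2365]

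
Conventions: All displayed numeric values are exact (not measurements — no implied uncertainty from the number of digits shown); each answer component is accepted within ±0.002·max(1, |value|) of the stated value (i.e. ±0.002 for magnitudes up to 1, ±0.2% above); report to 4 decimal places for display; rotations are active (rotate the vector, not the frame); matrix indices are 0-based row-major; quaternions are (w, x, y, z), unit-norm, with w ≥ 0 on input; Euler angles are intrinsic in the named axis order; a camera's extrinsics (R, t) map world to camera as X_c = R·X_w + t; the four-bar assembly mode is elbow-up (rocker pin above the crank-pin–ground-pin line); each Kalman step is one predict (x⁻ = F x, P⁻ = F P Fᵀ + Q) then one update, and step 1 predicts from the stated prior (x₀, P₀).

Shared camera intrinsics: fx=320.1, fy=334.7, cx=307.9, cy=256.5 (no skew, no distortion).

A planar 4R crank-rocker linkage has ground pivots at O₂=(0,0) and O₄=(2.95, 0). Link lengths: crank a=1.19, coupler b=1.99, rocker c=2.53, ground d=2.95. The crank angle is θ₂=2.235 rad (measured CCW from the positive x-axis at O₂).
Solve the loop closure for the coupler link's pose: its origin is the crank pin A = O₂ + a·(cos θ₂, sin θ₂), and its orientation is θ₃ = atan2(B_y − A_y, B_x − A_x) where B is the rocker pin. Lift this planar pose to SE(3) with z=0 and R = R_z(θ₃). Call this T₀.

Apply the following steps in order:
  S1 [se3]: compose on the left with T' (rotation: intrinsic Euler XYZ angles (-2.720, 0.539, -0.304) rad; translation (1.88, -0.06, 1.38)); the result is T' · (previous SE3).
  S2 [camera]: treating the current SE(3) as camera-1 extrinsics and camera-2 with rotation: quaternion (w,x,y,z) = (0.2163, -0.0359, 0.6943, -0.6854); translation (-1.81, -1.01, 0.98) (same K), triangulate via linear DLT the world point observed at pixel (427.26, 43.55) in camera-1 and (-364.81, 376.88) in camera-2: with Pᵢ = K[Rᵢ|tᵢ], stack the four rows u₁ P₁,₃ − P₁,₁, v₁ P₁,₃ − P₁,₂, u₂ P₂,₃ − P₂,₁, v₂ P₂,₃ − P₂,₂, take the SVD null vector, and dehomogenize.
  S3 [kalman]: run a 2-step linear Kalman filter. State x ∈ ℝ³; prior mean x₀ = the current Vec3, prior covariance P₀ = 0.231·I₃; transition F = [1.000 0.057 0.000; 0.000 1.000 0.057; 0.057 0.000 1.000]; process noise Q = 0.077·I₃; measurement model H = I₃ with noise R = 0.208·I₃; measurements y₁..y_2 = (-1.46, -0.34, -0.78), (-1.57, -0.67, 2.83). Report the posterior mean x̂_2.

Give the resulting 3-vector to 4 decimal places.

result = (-1.1752, -0.5013, 0.7947)

source (fourbar_fk): coupler pose = R=[0.9191 -0.3940 0.0000; 0.3940 0.9191 0.0000; 0.0000 0.0000 1.0000], t=(-0.7336, 0.9370, 0.0000)
after S1 (compose_se3): R=[0.8539 -0.0865 0.5133; -0.3009 -0.8866 0.3512; 0.4247 -0.4543 -0.7831], t=(1.5200, -0.9880, 0.7279)
after S2 (triangulate): (0.0346, -0.2530, -1.5544)
after S3 (kf_track): (-1.1752, -0.5013, 0.7947)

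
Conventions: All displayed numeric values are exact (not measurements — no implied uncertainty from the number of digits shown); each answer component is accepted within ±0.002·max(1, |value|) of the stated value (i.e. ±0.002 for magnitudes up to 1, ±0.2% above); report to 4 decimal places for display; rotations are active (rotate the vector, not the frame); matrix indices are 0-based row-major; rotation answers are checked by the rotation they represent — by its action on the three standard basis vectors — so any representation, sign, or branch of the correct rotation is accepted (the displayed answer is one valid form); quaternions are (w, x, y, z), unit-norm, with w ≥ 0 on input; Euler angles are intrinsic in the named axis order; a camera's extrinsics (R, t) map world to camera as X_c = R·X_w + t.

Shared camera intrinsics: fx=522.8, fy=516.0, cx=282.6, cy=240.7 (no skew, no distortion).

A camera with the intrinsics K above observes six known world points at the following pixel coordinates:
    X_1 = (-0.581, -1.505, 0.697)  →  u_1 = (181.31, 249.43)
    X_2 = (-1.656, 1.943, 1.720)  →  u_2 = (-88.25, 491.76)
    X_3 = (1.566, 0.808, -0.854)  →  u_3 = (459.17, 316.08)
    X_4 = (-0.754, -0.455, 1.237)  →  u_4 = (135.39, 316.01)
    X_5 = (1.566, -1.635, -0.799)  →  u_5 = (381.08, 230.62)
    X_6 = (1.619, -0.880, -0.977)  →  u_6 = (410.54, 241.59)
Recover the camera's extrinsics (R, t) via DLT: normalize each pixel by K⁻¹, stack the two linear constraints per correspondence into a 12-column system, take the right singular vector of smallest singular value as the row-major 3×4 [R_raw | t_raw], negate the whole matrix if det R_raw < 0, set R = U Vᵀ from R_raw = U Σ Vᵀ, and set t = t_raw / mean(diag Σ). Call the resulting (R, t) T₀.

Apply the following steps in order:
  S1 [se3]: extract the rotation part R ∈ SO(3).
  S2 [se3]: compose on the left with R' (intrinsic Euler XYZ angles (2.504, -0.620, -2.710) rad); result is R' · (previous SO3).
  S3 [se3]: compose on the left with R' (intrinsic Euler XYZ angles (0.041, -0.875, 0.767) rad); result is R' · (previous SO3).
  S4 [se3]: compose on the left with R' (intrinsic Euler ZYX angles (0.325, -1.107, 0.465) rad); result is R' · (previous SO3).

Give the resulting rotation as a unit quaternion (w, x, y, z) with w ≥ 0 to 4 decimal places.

source (pnp_recover): camera pose = R=[0.8423 0.0957 -0.5304; 0.4701 0.3510 0.8098; 0.2636 -0.9315 0.2506], t=(-0.2801, 0.3501, 5.2015)
after S1 (rot_of_se3): [0.8423 0.0957 -0.5304; 0.4701 0.3510 0.8098; 0.2636 -0.9315 0.2506]
after S2 (compose_so3): [-0.6158 0.5900 0.5222; 0.6951 0.7189 0.0075; -0.3710 0.3676 -0.8528]
after S3 (compose_so3): [-0.3087 -0.3297 0.8922; 0.1119 0.9189 0.3782; -0.9446 0.2166 -0.2468]
after S4 (compose_so3): [0.3750 -0.8843 0.2781; 0.6789 0.4662 0.5672; -0.6313 -0.0239 0.7752]

rotation (quat) = (0.8088, -0.1827, 0.2811, 0.4832)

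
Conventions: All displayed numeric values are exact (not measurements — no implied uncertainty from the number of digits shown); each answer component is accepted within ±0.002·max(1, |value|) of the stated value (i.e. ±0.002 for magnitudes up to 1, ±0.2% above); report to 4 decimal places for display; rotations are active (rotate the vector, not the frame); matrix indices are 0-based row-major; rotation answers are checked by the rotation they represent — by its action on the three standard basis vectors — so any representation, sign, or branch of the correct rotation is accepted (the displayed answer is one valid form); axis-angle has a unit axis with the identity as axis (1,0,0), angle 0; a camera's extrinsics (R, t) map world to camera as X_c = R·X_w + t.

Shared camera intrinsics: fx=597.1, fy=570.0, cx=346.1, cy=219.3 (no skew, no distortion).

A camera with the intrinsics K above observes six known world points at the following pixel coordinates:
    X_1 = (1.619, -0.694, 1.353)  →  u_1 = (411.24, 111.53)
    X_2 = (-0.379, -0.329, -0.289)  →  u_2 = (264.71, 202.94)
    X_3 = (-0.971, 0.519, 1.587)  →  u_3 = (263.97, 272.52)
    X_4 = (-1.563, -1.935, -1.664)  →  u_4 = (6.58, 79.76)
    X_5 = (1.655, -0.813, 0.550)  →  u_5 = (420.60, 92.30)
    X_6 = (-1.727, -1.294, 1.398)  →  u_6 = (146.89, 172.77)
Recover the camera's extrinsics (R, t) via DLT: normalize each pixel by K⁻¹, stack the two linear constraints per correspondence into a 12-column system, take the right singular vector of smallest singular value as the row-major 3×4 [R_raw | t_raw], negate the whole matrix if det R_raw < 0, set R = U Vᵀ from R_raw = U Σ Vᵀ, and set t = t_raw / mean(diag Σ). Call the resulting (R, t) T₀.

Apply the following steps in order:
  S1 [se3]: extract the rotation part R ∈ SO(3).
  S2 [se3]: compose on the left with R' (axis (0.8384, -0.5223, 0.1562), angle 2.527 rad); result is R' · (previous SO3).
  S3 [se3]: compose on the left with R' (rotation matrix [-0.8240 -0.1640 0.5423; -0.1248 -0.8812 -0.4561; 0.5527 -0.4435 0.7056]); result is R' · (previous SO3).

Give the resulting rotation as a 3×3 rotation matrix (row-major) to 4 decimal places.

rotation (matrix) = ((-0.3672, 0.8715, -0.3252), (0.2027, 0.4162, 0.8864), (0.9078, 0.2595, -0.3295))

source (pnp_recover): camera pose = R=[0.9140 0.4037 -0.0393; -0.4055 0.9119 -0.0636; 0.0102 0.0741 0.9972], t=(-0.3301, -0.0400, 6.1710)
after S1 (rot_of_se3): [0.9140 0.4037 -0.0393; -0.4055 0.9119 -0.0636; 0.0102 0.0741 0.9972]
after S2 (compose_so3): [0.7790 -0.6266 -0.0248; -0.5210 -0.6247 -0.5816; 0.3489 0.4659 -0.8131]
after S3 (compose_so3): [-0.3672 0.8715 -0.3252; 0.2027 0.4162 0.8864; 0.9078 0.2595 -0.3295]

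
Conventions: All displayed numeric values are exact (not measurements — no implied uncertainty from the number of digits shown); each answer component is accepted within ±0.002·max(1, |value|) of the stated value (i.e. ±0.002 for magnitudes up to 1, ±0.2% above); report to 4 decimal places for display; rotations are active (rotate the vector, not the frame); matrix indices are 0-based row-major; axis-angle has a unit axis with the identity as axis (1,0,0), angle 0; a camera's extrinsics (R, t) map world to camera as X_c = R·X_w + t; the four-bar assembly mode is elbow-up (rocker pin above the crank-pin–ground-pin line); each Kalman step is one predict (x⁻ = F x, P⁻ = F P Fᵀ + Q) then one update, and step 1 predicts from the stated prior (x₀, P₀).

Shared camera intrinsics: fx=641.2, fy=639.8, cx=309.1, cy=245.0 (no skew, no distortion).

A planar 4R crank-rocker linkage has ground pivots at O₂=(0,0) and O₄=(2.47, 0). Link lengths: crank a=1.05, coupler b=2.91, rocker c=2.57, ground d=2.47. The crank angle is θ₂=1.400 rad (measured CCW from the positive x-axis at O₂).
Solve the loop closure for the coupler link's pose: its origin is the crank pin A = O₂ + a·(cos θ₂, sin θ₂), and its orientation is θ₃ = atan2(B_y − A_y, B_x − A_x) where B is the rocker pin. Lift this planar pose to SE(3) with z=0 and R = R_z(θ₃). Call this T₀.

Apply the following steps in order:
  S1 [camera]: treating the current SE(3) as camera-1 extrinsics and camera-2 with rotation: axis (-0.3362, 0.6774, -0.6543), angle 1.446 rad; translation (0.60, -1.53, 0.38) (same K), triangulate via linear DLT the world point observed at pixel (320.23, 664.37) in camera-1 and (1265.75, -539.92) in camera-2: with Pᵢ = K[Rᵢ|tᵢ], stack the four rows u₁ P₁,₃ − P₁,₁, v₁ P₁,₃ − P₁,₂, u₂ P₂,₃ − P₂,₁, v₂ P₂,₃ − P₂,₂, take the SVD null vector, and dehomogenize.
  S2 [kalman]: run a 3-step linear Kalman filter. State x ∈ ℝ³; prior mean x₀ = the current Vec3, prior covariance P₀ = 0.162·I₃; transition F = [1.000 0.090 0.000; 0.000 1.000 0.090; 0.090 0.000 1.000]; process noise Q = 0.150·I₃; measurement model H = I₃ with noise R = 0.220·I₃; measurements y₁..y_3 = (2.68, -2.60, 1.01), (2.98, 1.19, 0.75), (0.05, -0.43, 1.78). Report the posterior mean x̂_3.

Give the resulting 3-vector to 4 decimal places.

source (fourbar_fk): coupler pose = R=[0.8509 -0.5253 0.0000; 0.5253 0.8509 0.0000; 0.0000 0.0000 1.0000], t=(0.1785, 1.0347, 0.0000)
after S1 (triangulate): (-0.1903, -0.0150, 1.4066)
after S2 (kf_track): (1.0448, -0.1790, 1.5081)

result = (1.0448, -0.1790, 1.5081)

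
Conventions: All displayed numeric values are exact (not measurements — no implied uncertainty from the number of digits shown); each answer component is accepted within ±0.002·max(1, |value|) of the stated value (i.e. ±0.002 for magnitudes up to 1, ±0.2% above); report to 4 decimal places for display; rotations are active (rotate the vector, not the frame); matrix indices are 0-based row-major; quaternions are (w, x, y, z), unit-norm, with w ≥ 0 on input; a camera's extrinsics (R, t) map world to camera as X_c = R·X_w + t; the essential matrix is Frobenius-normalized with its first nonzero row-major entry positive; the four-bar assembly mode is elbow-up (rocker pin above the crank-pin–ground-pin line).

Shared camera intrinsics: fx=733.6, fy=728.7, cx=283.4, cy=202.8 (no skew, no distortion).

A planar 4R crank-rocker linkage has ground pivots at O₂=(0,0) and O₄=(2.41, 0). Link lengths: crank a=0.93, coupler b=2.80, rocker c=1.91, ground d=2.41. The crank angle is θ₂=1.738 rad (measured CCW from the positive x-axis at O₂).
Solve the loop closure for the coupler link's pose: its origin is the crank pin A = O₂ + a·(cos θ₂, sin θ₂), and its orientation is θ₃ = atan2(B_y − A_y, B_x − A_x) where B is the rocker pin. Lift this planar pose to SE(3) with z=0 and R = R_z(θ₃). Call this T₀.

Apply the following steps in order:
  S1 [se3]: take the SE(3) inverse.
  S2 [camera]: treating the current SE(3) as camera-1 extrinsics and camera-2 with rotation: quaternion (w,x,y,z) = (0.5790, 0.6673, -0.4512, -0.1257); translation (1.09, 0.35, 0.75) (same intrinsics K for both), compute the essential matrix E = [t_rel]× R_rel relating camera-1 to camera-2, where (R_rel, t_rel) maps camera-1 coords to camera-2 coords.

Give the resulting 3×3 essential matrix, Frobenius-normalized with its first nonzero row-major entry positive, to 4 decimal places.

source (fourbar_fk): coupler pose = R=[0.9351 -0.3544 0.0000; 0.3544 0.9351 0.0000; 0.0000 0.0000 1.0000], t=(-0.1548, 0.9170, 0.0000)
after S1 (invert_se3): R=[0.9351 0.3544 0.0000; -0.3544 0.9351 0.0000; 0.0000 0.0000 1.0000], t=(-0.1802, -0.9124, 0.0000)
after S2 (essential): [0.5642 -0.0546 0.3462; 0.0705 -0.5621 -0.3597; -0.2438 0.2214 -0.0061]

matrix = [0.5642 -0.0546 0.3462; 0.0705 -0.5621 -0.3597; -0.2438 0.2214 -0.0061]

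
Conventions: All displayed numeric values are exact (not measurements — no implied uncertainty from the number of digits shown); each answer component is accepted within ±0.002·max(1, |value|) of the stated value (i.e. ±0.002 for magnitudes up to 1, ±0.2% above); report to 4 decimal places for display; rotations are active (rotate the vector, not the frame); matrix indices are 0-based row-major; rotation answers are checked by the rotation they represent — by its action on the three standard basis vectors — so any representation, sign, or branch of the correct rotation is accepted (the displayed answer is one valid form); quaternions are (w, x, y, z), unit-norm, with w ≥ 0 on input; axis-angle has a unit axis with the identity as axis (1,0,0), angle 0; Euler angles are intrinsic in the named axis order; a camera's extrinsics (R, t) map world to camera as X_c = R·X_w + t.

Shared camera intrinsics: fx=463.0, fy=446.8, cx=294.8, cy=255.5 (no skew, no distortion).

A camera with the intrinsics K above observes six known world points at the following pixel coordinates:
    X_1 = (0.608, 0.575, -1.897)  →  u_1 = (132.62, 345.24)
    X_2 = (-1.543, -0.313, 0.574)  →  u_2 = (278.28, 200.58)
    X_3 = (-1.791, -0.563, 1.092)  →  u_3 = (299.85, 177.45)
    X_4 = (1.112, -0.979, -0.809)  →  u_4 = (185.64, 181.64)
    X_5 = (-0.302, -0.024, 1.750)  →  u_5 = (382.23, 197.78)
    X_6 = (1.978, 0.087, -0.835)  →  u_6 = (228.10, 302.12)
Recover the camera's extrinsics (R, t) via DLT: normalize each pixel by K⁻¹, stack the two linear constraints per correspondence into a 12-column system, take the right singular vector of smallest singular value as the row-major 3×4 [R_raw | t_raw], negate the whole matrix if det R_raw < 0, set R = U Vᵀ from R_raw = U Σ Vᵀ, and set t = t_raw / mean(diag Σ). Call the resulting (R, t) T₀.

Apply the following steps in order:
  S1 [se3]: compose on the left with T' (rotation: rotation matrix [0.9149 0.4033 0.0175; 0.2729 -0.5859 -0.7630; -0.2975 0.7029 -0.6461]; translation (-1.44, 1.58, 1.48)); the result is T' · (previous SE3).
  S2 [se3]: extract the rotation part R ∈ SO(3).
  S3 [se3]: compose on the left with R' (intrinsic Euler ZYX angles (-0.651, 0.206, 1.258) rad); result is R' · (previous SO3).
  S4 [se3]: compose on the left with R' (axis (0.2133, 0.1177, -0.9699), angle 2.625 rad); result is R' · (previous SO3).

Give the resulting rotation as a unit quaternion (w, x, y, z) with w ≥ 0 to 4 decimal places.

rotation (quat) = (0.4074, 0.0256, -0.8712, 0.2726)

source (pnp_recover): camera pose = R=[0.2585 0.2751 0.9260; 0.1372 0.9384 -0.3171; -0.9562 0.2090 0.2049], t=(-0.3100, -0.2200, 5.8498)
after S1 (compose_se3): R=[0.2751 0.6338 0.7229; 0.7198 -0.6342 0.2822; 0.6373 0.4427 -0.6307], t=(-1.7099, -2.8394, -2.3620)
after S2 (rot_of_se3): [0.2751 0.6338 0.7229; 0.7198 -0.6342 0.2822; 0.6373 0.4427 -0.6307]
after S3 (compose_so3): [0.1243 0.0440 0.9913; -0.5786 -0.8084 0.1084; 0.8061 -0.5870 -0.0751]
after S4 (compose_so3): [-0.6667 -0.2668 -0.6960; 0.1774 0.8501 -0.4958; 0.7239 -0.4541 -0.5194]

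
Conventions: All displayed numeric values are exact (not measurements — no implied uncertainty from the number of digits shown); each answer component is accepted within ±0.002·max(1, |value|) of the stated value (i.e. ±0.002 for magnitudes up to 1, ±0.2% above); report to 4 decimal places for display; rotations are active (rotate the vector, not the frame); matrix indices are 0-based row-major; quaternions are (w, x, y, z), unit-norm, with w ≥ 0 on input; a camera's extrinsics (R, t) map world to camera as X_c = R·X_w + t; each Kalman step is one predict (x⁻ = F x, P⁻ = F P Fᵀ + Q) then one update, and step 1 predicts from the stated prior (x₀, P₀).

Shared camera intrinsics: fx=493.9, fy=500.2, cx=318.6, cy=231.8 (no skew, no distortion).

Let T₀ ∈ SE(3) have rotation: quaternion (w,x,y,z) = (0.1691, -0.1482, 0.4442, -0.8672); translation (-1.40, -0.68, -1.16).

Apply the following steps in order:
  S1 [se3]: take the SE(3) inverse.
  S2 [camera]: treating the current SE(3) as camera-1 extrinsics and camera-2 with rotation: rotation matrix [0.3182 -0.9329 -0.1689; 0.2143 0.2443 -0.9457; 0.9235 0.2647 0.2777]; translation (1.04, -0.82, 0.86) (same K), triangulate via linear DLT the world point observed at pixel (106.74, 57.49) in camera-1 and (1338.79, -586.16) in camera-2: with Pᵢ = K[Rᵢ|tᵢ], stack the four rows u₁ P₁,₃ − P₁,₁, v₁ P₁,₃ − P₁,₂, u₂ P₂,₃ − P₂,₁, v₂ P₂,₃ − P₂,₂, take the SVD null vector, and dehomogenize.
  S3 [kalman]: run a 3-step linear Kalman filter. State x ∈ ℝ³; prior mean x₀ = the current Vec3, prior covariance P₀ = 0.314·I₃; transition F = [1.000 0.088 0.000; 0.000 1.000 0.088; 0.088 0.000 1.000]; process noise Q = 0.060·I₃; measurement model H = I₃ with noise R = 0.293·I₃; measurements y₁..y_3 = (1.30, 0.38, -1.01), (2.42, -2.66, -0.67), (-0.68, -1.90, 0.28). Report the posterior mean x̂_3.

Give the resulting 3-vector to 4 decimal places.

result = (0.5630, -1.6522, -0.0447)

after S1 (invert_se3): R=[-0.8989 -0.4250 0.1068; 0.1616 -0.5481 -0.8206; 0.4073 -0.7204 0.5614], t=(-1.4235, -1.0984, 0.7316)
after S2 (triangulate): (0.5740, -1.6101, 0.9882)
after S3 (kf_track): (0.5630, -1.6522, -0.0447)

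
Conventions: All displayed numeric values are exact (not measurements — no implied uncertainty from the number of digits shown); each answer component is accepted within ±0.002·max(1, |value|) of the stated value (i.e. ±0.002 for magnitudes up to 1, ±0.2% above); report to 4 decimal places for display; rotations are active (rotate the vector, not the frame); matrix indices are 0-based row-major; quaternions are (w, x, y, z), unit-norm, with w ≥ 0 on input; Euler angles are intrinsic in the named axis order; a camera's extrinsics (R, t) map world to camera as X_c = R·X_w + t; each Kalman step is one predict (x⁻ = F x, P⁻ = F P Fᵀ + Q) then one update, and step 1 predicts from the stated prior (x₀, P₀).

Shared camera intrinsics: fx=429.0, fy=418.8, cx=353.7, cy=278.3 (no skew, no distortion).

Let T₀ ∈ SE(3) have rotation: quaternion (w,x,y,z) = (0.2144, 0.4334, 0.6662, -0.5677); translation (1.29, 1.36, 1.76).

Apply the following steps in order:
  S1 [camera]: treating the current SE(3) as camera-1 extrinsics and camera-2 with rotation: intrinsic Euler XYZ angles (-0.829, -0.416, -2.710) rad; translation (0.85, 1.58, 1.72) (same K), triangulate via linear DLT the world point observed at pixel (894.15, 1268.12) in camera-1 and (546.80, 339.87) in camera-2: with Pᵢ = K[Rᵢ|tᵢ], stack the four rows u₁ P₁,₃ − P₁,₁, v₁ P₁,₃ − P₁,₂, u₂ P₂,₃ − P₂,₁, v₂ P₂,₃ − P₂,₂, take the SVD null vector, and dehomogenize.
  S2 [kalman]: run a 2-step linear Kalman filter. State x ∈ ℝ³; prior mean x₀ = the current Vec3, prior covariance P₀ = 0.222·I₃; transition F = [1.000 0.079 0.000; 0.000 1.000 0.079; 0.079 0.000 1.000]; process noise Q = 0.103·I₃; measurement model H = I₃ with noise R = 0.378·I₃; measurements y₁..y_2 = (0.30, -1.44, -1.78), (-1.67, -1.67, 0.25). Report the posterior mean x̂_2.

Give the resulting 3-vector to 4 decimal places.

result = (-0.3797, -1.0682, -0.6948)

after S1 (triangulate): (0.8842, 0.4252, -0.9823)
after S2 (kf_track): (-0.3797, -1.0682, -0.6948)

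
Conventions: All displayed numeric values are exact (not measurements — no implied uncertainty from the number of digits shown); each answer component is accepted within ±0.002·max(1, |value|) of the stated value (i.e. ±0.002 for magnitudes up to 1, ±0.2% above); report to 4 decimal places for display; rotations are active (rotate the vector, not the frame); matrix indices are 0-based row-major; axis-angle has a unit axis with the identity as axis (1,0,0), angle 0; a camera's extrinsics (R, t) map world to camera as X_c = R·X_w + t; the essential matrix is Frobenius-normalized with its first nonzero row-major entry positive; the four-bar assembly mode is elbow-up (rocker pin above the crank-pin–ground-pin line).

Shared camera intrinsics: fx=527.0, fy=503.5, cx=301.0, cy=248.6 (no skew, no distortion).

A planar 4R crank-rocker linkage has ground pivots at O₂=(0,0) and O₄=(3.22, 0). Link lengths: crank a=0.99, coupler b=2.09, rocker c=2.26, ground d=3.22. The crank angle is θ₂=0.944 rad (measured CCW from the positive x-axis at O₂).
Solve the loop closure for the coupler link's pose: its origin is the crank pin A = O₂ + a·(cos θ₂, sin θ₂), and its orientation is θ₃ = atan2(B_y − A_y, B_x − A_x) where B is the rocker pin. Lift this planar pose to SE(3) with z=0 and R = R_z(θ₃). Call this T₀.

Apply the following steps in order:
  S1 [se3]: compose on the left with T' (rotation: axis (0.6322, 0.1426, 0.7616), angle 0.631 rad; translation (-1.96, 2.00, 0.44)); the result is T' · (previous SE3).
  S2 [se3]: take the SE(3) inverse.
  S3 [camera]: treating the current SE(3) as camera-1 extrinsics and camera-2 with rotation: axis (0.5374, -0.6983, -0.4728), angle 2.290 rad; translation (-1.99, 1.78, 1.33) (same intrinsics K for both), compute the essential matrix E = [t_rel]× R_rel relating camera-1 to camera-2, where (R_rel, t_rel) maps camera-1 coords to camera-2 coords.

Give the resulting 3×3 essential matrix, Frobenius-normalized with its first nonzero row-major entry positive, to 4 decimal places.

source (fourbar_fk): coupler pose = R=[0.8035 -0.5953 0.0000; 0.5953 0.8035 0.0000; 0.0000 0.0000 1.0000], t=(0.5807, 0.8018, 0.0000)
after S1 (compose_se3): R=[0.4535 -0.8735 0.1768; 0.8580 0.3741 -0.3521; 0.2414 0.3114 0.9191], t=(-1.7928, 2.9215, 0.7608)
after S2 (invert_se3): R=[0.4535 0.8580 0.2414; -0.8735 0.3741 0.3114; 0.1768 -0.3521 0.9191], t=(-1.8772, -2.8960, 0.6463)
after S3 (essential): [0.4761 -0.3140 -0.2251; 0.0577 -0.0360 -0.5379; 0.3433 -0.2287 0.4000]

matrix = [0.4761 -0.3140 -0.2251; 0.0577 -0.0360 -0.5379; 0.3433 -0.2287 0.4000]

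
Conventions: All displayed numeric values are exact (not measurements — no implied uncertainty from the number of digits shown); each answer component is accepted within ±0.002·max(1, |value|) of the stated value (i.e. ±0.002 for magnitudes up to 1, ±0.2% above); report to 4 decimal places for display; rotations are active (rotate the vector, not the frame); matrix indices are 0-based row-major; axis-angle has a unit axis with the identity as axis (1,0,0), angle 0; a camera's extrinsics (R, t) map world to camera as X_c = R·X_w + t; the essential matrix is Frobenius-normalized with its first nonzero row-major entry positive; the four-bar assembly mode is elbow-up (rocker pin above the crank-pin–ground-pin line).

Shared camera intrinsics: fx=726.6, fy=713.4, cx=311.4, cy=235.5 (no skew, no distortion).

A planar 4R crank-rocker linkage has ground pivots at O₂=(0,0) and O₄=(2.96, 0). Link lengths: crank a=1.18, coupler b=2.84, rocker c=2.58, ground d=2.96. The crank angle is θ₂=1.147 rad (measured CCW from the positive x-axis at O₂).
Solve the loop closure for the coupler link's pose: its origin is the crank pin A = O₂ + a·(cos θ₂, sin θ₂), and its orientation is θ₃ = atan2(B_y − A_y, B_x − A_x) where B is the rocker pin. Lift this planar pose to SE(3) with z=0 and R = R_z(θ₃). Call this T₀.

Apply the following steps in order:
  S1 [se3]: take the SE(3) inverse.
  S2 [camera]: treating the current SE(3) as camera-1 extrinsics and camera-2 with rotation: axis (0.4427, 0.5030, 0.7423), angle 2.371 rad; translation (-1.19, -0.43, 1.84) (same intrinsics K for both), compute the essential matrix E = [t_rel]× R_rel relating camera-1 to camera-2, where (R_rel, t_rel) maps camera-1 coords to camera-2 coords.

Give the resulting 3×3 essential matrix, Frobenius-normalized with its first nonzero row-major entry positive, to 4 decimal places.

matrix = [0.4275 -0.4054 0.2231; 0.0274 -0.2772 -0.6469; 0.2218 -0.2356 0.0493]

source (fourbar_fk): coupler pose = R=[0.8484 -0.5294 0.0000; 0.5294 0.8484 0.0000; 0.0000 0.0000 1.0000], t=(0.4852, 1.0756, 0.0000)
after S1 (invert_se3): R=[0.8484 0.5294 0.0000; -0.5294 0.8484 0.0000; 0.0000 0.0000 1.0000], t=(-0.9811, -0.6556, 0.0000)
after S2 (essential): [0.4275 -0.4054 0.2231; 0.0274 -0.2772 -0.6469; 0.2218 -0.2356 0.0493]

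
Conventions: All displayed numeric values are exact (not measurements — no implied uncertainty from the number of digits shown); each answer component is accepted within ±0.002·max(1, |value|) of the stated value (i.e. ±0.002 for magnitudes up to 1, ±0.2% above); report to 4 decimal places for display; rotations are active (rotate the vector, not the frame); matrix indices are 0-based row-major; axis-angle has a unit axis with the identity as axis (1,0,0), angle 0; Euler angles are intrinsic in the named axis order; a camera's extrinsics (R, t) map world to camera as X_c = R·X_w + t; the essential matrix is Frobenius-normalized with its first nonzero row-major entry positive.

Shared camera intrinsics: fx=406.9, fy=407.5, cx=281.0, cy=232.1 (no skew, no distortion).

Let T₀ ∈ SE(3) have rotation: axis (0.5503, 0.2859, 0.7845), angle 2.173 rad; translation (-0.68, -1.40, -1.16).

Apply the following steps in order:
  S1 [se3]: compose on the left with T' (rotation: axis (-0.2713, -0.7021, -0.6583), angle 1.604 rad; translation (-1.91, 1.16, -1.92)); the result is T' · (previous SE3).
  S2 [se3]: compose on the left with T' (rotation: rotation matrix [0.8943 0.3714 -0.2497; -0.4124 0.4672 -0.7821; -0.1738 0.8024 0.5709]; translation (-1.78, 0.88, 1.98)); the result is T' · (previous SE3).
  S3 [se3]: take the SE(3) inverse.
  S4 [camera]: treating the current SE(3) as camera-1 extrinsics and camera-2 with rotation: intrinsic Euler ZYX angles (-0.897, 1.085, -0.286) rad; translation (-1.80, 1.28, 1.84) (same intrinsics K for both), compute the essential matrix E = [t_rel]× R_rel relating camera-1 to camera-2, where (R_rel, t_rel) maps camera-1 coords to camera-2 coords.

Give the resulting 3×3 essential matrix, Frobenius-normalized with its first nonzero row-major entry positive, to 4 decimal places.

after S1 (compose_se3): R=[0.5314 -0.8082 -0.2538; 0.7976 0.5783 -0.1715; 0.2854 -0.1113 0.9519], t=(-2.5359, -0.0616, -3.2926)
after S2 (compose_se3): R=[0.7002 -0.4802 -0.5284; -0.0697 0.6905 -0.7199; 0.7106 0.5409 0.4500], t=(-3.2485, 4.4721, 0.4915)
after S3 (invert_se3): R=[0.7002 -0.0697 0.7106; -0.4802 0.6905 0.5409; -0.5284 -0.7199 0.4500], t=(2.2371, -4.9139, 1.2821)
after S4 (essential): [0.1143 0.1300 0.6851; 0.3033 0.2714 -0.1245; -0.4106 -0.3691 0.1216]

matrix = [0.1143 0.1300 0.6851; 0.3033 0.2714 -0.1245; -0.4106 -0.3691 0.1216]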